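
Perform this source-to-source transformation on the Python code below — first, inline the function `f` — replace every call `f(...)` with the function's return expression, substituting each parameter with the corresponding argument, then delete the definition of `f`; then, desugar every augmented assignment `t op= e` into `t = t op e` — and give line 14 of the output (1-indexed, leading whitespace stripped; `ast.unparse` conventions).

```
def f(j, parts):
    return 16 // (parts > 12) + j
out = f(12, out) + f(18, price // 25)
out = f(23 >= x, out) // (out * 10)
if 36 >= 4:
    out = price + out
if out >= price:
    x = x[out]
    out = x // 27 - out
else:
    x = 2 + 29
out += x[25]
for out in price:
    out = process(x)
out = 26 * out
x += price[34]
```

Transformed code:
out = 16 // (out > 12) + 12 + (16 // (price // 25 > 12) + 18)
out = (16 // (out > 12) + (23 >= x)) // (out * 10)
if 36 >= 4:
    out = price + out
if out >= price:
    x = x[out]
    out = x // 27 - out
else:
    x = 2 + 29
out = out + x[25]
for out in price:
    out = process(x)
out = 26 * out
x = x + price[34]

x = x + price[34]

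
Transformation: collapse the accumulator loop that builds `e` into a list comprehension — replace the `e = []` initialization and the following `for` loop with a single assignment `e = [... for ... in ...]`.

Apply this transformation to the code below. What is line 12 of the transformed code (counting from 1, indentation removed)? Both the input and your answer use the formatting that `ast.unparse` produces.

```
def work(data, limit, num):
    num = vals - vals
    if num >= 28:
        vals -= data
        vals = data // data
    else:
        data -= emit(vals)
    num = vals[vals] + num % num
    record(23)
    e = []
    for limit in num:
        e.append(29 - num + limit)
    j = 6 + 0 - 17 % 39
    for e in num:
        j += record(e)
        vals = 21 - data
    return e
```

Transformed code:
def work(data, limit, num):
    num = vals - vals
    if num >= 28:
        vals -= data
        vals = data // data
    else:
        data -= emit(vals)
    num = vals[vals] + num % num
    record(23)
    e = [29 - num + limit for limit in num]
    j = 6 + 0 - 17 % 39
    for e in num:
        j += record(e)
        vals = 21 - data
    return e

for e in num:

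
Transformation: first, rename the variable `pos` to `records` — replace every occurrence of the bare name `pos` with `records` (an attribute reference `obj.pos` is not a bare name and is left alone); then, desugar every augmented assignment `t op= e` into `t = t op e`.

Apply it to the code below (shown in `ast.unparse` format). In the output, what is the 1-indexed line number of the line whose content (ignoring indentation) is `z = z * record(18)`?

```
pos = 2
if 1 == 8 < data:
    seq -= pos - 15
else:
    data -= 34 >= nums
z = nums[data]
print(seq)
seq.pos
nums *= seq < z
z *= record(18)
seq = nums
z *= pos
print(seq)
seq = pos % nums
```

10

Transformed code:
records = 2
if 1 == 8 < data:
    seq = seq - (records - 15)
else:
    data = data - (34 >= nums)
z = nums[data]
print(seq)
seq.pos
nums = nums * (seq < z)
z = z * record(18)
seq = nums
z = z * records
print(seq)
seq = records % nums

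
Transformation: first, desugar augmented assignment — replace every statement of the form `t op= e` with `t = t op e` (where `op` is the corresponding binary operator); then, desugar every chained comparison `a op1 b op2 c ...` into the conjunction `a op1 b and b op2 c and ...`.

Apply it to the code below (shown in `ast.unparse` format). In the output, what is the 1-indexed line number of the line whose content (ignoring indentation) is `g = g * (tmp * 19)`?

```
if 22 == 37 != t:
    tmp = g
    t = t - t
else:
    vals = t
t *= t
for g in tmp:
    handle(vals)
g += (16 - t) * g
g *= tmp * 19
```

10

Transformed code:
if 22 == 37 and 37 != t:
    tmp = g
    t = t - t
else:
    vals = t
t = t * t
for g in tmp:
    handle(vals)
g = g + (16 - t) * g
g = g * (tmp * 19)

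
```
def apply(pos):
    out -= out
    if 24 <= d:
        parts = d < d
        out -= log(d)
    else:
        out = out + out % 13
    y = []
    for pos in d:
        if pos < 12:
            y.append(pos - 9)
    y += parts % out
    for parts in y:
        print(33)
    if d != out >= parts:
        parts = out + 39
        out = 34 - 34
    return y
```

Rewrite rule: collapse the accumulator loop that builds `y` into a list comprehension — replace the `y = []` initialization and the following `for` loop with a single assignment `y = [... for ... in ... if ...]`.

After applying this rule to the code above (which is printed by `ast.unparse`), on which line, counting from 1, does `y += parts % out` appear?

Transformed code:
def apply(pos):
    out -= out
    if 24 <= d:
        parts = d < d
        out -= log(d)
    else:
        out = out + out % 13
    y = [pos - 9 for pos in d if pos < 12]
    y += parts % out
    for parts in y:
        print(33)
    if d != out >= parts:
        parts = out + 39
        out = 34 - 34
    return y

9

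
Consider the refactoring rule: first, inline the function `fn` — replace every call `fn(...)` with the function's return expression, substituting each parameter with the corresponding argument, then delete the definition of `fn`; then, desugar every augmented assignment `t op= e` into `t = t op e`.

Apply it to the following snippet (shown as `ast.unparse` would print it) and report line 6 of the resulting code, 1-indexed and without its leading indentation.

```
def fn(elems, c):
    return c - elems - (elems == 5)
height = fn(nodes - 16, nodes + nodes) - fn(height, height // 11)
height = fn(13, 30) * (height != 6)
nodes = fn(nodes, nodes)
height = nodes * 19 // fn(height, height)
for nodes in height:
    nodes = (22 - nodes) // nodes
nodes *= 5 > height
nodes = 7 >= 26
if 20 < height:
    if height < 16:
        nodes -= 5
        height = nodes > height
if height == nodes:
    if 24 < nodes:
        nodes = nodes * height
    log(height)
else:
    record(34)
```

Transformed code:
height = nodes + nodes - (nodes - 16) - (nodes - 16 == 5) - (height // 11 - height - (height == 5))
height = (30 - 13 - (13 == 5)) * (height != 6)
nodes = nodes - nodes - (nodes == 5)
height = nodes * 19 // (height - height - (height == 5))
for nodes in height:
    nodes = (22 - nodes) // nodes
nodes = nodes * (5 > height)
nodes = 7 >= 26
if 20 < height:
    if height < 16:
        nodes = nodes - 5
        height = nodes > height
if height == nodes:
    if 24 < nodes:
        nodes = nodes * height
    log(height)
else:
    record(34)

nodes = (22 - nodes) // nodes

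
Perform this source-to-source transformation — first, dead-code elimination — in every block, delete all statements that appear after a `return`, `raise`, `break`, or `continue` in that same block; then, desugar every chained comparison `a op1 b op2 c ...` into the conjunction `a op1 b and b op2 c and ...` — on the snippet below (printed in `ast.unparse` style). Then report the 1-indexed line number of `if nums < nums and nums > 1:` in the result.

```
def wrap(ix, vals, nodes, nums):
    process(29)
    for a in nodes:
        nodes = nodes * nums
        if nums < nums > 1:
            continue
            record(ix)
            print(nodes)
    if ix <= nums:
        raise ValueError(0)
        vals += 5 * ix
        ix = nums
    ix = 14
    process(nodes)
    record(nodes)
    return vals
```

Transformed code:
def wrap(ix, vals, nodes, nums):
    process(29)
    for a in nodes:
        nodes = nodes * nums
        if nums < nums and nums > 1:
            continue
    if ix <= nums:
        raise ValueError(0)
    ix = 14
    process(nodes)
    record(nodes)
    return vals

5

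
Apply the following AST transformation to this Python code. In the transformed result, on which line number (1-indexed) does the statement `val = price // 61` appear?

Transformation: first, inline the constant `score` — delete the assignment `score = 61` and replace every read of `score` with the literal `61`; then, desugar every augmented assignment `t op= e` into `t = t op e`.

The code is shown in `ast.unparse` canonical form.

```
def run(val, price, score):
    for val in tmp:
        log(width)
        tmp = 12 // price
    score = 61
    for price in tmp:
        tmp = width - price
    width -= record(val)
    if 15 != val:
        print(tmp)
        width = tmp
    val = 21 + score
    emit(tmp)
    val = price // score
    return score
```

13

Transformed code:
def run(val, price, score):
    for val in tmp:
        log(width)
        tmp = 12 // price
    for price in tmp:
        tmp = width - price
    width = width - record(val)
    if 15 != val:
        print(tmp)
        width = tmp
    val = 21 + 61
    emit(tmp)
    val = price // 61
    return 61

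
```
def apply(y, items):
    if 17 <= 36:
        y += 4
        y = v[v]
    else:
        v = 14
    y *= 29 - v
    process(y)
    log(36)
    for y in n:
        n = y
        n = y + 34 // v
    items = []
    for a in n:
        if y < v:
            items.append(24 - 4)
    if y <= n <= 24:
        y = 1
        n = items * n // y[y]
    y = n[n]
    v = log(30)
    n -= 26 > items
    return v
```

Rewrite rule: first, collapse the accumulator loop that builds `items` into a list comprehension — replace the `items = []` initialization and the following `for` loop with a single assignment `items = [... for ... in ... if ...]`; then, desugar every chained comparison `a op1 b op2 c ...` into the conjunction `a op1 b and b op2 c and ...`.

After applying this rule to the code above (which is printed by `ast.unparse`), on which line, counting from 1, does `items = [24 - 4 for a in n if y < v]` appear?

Transformed code:
def apply(y, items):
    if 17 <= 36:
        y += 4
        y = v[v]
    else:
        v = 14
    y *= 29 - v
    process(y)
    log(36)
    for y in n:
        n = y
        n = y + 34 // v
    items = [24 - 4 for a in n if y < v]
    if y <= n and n <= 24:
        y = 1
        n = items * n // y[y]
    y = n[n]
    v = log(30)
    n -= 26 > items
    return v

13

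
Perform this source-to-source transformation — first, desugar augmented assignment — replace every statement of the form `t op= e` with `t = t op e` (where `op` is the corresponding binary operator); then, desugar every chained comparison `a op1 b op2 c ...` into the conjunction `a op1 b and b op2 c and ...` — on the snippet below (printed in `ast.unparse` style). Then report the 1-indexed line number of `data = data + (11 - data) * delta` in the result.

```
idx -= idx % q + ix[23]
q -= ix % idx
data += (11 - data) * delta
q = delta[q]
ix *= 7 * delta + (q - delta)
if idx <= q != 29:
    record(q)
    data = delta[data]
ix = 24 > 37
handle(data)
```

3

Transformed code:
idx = idx - (idx % q + ix[23])
q = q - ix % idx
data = data + (11 - data) * delta
q = delta[q]
ix = ix * (7 * delta + (q - delta))
if idx <= q and q != 29:
    record(q)
    data = delta[data]
ix = 24 > 37
handle(data)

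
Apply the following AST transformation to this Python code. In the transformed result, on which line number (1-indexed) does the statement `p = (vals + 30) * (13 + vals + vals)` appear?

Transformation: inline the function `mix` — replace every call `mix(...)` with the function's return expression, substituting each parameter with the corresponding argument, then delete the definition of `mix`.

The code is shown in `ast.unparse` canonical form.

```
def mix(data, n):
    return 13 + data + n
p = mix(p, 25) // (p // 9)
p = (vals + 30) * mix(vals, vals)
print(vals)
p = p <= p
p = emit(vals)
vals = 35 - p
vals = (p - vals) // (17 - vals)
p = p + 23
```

2

Transformed code:
p = (13 + p + 25) // (p // 9)
p = (vals + 30) * (13 + vals + vals)
print(vals)
p = p <= p
p = emit(vals)
vals = 35 - p
vals = (p - vals) // (17 - vals)
p = p + 23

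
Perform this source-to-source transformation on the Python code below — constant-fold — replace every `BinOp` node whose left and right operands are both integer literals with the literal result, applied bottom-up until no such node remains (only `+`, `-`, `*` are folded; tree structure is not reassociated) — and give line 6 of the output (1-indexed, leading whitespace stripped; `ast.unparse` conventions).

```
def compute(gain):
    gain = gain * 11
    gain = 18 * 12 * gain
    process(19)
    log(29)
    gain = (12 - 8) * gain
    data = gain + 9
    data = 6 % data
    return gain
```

Transformed code:
def compute(gain):
    gain = gain * 11
    gain = 216 * gain
    process(19)
    log(29)
    gain = 4 * gain
    data = gain + 9
    data = 6 % data
    return gain

gain = 4 * gain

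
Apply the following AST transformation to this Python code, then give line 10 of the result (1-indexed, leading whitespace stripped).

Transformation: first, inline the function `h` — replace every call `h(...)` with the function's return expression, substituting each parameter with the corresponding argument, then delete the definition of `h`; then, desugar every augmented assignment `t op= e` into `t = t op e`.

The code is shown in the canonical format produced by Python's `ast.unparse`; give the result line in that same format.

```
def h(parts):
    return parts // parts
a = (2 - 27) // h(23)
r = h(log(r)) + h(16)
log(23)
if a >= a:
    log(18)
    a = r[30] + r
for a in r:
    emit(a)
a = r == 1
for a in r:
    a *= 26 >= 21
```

Transformed code:
a = (2 - 27) // (23 // 23)
r = log(r) // log(r) + 16 // 16
log(23)
if a >= a:
    log(18)
    a = r[30] + r
for a in r:
    emit(a)
a = r == 1
for a in r:
    a = a * (26 >= 21)

for a in r:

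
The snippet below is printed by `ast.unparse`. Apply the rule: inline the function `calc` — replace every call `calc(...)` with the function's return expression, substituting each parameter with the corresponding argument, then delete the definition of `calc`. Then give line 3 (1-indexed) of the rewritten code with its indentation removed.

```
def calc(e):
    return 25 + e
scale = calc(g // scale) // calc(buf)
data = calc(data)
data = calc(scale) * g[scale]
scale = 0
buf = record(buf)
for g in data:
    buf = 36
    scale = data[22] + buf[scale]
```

Transformed code:
scale = (25 + g // scale) // (25 + buf)
data = 25 + data
data = (25 + scale) * g[scale]
scale = 0
buf = record(buf)
for g in data:
    buf = 36
    scale = data[22] + buf[scale]

data = (25 + scale) * g[scale]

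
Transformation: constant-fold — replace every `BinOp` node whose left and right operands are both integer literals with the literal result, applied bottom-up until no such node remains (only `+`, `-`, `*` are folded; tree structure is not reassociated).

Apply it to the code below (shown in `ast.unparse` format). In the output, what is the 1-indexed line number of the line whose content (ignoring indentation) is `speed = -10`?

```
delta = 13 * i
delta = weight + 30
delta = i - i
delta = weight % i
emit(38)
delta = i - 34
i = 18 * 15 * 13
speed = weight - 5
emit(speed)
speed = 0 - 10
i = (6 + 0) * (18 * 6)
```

Transformed code:
delta = 13 * i
delta = weight + 30
delta = i - i
delta = weight % i
emit(38)
delta = i - 34
i = 3510
speed = weight - 5
emit(speed)
speed = -10
i = 648

10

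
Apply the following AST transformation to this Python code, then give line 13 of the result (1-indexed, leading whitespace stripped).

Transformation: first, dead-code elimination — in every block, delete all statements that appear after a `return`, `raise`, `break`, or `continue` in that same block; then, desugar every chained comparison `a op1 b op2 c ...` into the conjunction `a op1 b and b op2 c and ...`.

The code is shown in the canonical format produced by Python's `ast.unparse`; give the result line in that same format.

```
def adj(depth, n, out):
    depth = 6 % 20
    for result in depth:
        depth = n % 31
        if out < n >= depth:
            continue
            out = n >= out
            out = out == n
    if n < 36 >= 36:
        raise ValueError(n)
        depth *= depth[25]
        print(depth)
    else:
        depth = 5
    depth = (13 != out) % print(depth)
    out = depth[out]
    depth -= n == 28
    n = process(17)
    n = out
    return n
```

depth -= n == 28

Transformed code:
def adj(depth, n, out):
    depth = 6 % 20
    for result in depth:
        depth = n % 31
        if out < n and n >= depth:
            continue
    if n < 36 and 36 >= 36:
        raise ValueError(n)
    else:
        depth = 5
    depth = (13 != out) % print(depth)
    out = depth[out]
    depth -= n == 28
    n = process(17)
    n = out
    return n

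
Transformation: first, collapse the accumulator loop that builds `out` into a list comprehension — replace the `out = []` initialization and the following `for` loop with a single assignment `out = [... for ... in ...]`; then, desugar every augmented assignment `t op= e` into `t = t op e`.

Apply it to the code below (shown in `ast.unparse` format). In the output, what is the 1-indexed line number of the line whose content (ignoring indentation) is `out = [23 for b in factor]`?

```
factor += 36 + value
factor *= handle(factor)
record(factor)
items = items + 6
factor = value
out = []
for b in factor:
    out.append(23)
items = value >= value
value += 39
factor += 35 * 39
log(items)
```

Transformed code:
factor = factor + (36 + value)
factor = factor * handle(factor)
record(factor)
items = items + 6
factor = value
out = [23 for b in factor]
items = value >= value
value = value + 39
factor = factor + 35 * 39
log(items)

6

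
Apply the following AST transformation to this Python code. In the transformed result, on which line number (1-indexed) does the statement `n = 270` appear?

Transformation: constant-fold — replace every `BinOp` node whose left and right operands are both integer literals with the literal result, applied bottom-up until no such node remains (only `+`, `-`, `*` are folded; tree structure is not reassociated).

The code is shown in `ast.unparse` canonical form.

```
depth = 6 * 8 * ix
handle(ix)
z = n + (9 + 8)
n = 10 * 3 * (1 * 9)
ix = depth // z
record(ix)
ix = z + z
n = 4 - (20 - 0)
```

4

Transformed code:
depth = 48 * ix
handle(ix)
z = n + 17
n = 270
ix = depth // z
record(ix)
ix = z + z
n = -16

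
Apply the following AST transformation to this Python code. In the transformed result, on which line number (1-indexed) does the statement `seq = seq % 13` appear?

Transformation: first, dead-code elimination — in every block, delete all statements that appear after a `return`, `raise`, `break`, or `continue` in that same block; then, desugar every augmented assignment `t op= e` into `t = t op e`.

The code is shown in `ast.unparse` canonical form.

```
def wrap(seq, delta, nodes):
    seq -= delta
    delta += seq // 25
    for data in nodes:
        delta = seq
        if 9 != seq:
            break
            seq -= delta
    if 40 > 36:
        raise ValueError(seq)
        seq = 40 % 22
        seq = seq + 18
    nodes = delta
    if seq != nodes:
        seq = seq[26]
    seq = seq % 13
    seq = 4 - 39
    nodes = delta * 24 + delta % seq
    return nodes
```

13

Transformed code:
def wrap(seq, delta, nodes):
    seq = seq - delta
    delta = delta + seq // 25
    for data in nodes:
        delta = seq
        if 9 != seq:
            break
    if 40 > 36:
        raise ValueError(seq)
    nodes = delta
    if seq != nodes:
        seq = seq[26]
    seq = seq % 13
    seq = 4 - 39
    nodes = delta * 24 + delta % seq
    return nodes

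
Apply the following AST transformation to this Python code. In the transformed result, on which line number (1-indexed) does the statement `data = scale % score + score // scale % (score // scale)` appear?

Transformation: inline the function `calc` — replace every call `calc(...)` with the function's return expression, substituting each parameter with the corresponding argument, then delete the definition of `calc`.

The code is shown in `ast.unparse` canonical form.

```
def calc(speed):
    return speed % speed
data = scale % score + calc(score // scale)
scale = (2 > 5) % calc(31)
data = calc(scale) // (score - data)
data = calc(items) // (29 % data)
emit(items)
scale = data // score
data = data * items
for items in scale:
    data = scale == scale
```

Transformed code:
data = scale % score + score // scale % (score // scale)
scale = (2 > 5) % (31 % 31)
data = scale % scale // (score - data)
data = items % items // (29 % data)
emit(items)
scale = data // score
data = data * items
for items in scale:
    data = scale == scale

1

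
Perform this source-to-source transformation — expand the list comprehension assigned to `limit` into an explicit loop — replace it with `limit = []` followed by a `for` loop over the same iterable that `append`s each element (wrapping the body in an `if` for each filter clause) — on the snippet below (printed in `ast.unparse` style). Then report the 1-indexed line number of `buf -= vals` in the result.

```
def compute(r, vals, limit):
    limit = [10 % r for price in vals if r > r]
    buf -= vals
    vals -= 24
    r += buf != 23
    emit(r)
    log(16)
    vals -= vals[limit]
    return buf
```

6

Transformed code:
def compute(r, vals, limit):
    limit = []
    for price in vals:
        if r > r:
            limit.append(10 % r)
    buf -= vals
    vals -= 24
    r += buf != 23
    emit(r)
    log(16)
    vals -= vals[limit]
    return buf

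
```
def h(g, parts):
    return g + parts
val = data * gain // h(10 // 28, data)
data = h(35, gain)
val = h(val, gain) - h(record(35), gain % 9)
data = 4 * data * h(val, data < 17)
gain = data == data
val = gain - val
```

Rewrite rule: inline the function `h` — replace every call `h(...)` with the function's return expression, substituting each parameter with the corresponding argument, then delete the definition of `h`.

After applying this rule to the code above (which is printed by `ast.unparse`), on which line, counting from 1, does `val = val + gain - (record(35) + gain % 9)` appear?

3

Transformed code:
val = data * gain // (10 // 28 + data)
data = 35 + gain
val = val + gain - (record(35) + gain % 9)
data = 4 * data * (val + (data < 17))
gain = data == data
val = gain - val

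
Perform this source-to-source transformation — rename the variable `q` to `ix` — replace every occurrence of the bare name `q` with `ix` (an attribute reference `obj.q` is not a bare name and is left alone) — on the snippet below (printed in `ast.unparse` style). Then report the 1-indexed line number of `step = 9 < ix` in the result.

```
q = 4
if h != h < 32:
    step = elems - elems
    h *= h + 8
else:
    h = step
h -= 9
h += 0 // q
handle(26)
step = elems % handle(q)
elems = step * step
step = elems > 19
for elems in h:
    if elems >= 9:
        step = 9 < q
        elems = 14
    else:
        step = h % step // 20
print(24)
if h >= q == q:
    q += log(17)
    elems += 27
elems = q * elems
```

15

Transformed code:
ix = 4
if h != h < 32:
    step = elems - elems
    h *= h + 8
else:
    h = step
h -= 9
h += 0 // ix
handle(26)
step = elems % handle(ix)
elems = step * step
step = elems > 19
for elems in h:
    if elems >= 9:
        step = 9 < ix
        elems = 14
    else:
        step = h % step // 20
print(24)
if h >= ix == ix:
    ix += log(17)
    elems += 27
elems = ix * elems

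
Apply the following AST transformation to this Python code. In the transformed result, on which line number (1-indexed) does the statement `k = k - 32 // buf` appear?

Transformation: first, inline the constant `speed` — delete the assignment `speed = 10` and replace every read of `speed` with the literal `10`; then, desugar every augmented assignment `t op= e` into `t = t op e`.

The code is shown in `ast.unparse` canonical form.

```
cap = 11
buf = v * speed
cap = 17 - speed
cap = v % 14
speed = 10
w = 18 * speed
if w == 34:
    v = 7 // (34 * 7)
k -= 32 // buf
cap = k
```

8

Transformed code:
cap = 11
buf = v * 10
cap = 17 - 10
cap = v % 14
w = 18 * 10
if w == 34:
    v = 7 // (34 * 7)
k = k - 32 // buf
cap = k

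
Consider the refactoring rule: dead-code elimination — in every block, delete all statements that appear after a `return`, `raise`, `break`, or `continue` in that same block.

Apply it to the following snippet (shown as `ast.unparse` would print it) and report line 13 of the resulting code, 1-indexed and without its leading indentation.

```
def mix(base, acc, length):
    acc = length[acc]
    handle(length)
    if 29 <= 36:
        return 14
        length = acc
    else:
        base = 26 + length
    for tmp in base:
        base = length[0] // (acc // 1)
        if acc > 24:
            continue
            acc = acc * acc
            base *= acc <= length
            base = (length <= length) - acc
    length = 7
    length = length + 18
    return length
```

length = length + 18

Transformed code:
def mix(base, acc, length):
    acc = length[acc]
    handle(length)
    if 29 <= 36:
        return 14
    else:
        base = 26 + length
    for tmp in base:
        base = length[0] // (acc // 1)
        if acc > 24:
            continue
    length = 7
    length = length + 18
    return length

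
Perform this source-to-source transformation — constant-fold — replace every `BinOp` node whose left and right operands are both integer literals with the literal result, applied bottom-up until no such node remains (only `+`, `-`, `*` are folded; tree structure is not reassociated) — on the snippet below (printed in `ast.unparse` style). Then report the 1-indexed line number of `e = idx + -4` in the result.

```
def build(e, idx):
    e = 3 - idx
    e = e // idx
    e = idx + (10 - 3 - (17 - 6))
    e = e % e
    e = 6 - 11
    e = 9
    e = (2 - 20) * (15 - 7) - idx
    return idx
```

4

Transformed code:
def build(e, idx):
    e = 3 - idx
    e = e // idx
    e = idx + -4
    e = e % e
    e = -5
    e = 9
    e = -144 - idx
    return idx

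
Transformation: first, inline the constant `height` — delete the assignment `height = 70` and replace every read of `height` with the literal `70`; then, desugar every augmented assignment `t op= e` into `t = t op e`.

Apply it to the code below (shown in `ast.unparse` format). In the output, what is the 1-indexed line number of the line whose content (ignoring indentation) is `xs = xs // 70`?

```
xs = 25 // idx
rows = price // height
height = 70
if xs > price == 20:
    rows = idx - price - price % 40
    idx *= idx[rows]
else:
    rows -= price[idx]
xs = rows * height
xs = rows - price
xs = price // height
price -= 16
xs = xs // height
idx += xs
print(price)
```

Transformed code:
xs = 25 // idx
rows = price // 70
if xs > price == 20:
    rows = idx - price - price % 40
    idx = idx * idx[rows]
else:
    rows = rows - price[idx]
xs = rows * 70
xs = rows - price
xs = price // 70
price = price - 16
xs = xs // 70
idx = idx + xs
print(price)

12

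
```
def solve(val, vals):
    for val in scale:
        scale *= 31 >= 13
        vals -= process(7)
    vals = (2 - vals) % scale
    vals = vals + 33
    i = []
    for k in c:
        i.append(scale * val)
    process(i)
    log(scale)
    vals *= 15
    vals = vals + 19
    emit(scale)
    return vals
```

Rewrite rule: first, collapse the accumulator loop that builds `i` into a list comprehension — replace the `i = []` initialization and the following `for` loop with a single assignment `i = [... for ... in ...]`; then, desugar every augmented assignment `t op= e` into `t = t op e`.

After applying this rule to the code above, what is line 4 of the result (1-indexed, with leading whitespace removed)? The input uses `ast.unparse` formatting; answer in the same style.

vals = vals - process(7)

Transformed code:
def solve(val, vals):
    for val in scale:
        scale = scale * (31 >= 13)
        vals = vals - process(7)
    vals = (2 - vals) % scale
    vals = vals + 33
    i = [scale * val for k in c]
    process(i)
    log(scale)
    vals = vals * 15
    vals = vals + 19
    emit(scale)
    return vals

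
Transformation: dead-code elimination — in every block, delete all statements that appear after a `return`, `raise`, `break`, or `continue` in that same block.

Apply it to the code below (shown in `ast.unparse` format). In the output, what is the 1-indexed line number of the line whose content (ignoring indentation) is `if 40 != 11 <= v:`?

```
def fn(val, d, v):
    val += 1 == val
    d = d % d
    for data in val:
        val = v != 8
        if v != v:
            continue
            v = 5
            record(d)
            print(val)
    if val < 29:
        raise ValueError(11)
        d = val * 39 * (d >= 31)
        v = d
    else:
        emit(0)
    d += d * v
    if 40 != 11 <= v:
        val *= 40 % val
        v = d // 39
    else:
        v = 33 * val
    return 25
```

13

Transformed code:
def fn(val, d, v):
    val += 1 == val
    d = d % d
    for data in val:
        val = v != 8
        if v != v:
            continue
    if val < 29:
        raise ValueError(11)
    else:
        emit(0)
    d += d * v
    if 40 != 11 <= v:
        val *= 40 % val
        v = d // 39
    else:
        v = 33 * val
    return 25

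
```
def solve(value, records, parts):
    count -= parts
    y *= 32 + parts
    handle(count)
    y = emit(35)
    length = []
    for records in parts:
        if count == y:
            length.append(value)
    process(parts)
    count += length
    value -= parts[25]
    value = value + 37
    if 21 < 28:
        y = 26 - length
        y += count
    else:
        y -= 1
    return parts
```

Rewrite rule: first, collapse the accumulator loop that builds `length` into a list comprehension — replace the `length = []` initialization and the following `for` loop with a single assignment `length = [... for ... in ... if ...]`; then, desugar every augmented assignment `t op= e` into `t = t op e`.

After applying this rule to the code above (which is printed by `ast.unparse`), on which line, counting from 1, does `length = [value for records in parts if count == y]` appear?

6

Transformed code:
def solve(value, records, parts):
    count = count - parts
    y = y * (32 + parts)
    handle(count)
    y = emit(35)
    length = [value for records in parts if count == y]
    process(parts)
    count = count + length
    value = value - parts[25]
    value = value + 37
    if 21 < 28:
        y = 26 - length
        y = y + count
    else:
        y = y - 1
    return parts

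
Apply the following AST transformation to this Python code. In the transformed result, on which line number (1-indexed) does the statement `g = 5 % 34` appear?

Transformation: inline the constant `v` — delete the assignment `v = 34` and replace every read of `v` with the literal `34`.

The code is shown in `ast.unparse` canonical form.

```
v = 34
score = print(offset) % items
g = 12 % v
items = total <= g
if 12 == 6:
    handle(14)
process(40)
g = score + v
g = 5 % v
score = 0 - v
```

8

Transformed code:
score = print(offset) % items
g = 12 % 34
items = total <= g
if 12 == 6:
    handle(14)
process(40)
g = score + 34
g = 5 % 34
score = 0 - 34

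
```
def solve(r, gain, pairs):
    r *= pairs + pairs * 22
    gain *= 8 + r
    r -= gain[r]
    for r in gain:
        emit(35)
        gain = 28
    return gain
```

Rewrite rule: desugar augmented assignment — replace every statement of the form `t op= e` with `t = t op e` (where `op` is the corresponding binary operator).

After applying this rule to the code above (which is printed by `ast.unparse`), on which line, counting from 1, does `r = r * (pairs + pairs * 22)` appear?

Transformed code:
def solve(r, gain, pairs):
    r = r * (pairs + pairs * 22)
    gain = gain * (8 + r)
    r = r - gain[r]
    for r in gain:
        emit(35)
        gain = 28
    return gain

2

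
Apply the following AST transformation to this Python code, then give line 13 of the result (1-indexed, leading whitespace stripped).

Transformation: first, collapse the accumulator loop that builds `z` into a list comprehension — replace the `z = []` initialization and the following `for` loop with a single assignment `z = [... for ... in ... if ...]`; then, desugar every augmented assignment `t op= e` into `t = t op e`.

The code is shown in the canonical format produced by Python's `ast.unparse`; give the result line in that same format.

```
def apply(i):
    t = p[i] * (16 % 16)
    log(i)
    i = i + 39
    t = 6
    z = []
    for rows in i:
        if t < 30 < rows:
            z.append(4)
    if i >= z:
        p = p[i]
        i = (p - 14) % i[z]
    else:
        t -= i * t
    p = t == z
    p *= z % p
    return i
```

p = p * (z % p)

Transformed code:
def apply(i):
    t = p[i] * (16 % 16)
    log(i)
    i = i + 39
    t = 6
    z = [4 for rows in i if t < 30 < rows]
    if i >= z:
        p = p[i]
        i = (p - 14) % i[z]
    else:
        t = t - i * t
    p = t == z
    p = p * (z % p)
    return i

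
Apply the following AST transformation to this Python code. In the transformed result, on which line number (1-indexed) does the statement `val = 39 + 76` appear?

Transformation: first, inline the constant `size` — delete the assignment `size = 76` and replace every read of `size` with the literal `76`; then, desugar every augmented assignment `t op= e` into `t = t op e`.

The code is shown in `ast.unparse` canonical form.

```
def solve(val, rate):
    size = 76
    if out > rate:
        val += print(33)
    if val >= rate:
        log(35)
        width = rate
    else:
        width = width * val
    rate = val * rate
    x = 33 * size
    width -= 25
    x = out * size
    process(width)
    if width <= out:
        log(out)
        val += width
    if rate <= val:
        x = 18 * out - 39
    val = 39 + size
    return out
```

19

Transformed code:
def solve(val, rate):
    if out > rate:
        val = val + print(33)
    if val >= rate:
        log(35)
        width = rate
    else:
        width = width * val
    rate = val * rate
    x = 33 * 76
    width = width - 25
    x = out * 76
    process(width)
    if width <= out:
        log(out)
        val = val + width
    if rate <= val:
        x = 18 * out - 39
    val = 39 + 76
    return out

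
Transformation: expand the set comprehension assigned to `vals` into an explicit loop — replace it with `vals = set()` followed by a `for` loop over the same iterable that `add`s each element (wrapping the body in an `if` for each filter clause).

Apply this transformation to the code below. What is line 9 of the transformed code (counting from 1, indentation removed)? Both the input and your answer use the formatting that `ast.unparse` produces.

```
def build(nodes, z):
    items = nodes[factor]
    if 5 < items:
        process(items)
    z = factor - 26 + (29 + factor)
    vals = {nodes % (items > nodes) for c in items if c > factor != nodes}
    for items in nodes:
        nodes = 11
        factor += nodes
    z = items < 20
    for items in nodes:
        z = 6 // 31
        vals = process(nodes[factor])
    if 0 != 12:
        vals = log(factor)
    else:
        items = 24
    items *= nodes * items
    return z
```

Transformed code:
def build(nodes, z):
    items = nodes[factor]
    if 5 < items:
        process(items)
    z = factor - 26 + (29 + factor)
    vals = set()
    for c in items:
        if c > factor != nodes:
            vals.add(nodes % (items > nodes))
    for items in nodes:
        nodes = 11
        factor += nodes
    z = items < 20
    for items in nodes:
        z = 6 // 31
        vals = process(nodes[factor])
    if 0 != 12:
        vals = log(factor)
    else:
        items = 24
    items *= nodes * items
    return z

vals.add(nodes % (items > nodes))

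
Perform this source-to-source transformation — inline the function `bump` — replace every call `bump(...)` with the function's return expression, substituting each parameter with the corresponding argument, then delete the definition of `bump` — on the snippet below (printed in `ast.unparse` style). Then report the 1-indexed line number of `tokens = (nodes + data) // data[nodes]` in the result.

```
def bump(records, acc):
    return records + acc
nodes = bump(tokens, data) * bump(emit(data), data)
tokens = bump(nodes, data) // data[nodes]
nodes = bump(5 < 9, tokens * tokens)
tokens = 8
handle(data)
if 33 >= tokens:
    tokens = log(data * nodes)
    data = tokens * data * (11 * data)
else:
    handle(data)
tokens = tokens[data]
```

2

Transformed code:
nodes = (tokens + data) * (emit(data) + data)
tokens = (nodes + data) // data[nodes]
nodes = (5 < 9) + tokens * tokens
tokens = 8
handle(data)
if 33 >= tokens:
    tokens = log(data * nodes)
    data = tokens * data * (11 * data)
else:
    handle(data)
tokens = tokens[data]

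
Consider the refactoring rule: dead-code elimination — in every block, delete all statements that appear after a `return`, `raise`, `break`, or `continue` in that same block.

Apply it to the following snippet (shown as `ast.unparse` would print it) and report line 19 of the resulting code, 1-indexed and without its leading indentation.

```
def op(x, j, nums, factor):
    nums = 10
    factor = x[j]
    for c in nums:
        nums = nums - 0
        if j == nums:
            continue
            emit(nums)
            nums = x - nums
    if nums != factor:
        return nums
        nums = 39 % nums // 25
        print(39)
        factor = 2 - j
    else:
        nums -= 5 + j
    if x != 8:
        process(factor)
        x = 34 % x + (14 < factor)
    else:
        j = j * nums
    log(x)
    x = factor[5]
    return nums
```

return nums

Transformed code:
def op(x, j, nums, factor):
    nums = 10
    factor = x[j]
    for c in nums:
        nums = nums - 0
        if j == nums:
            continue
    if nums != factor:
        return nums
    else:
        nums -= 5 + j
    if x != 8:
        process(factor)
        x = 34 % x + (14 < factor)
    else:
        j = j * nums
    log(x)
    x = factor[5]
    return nums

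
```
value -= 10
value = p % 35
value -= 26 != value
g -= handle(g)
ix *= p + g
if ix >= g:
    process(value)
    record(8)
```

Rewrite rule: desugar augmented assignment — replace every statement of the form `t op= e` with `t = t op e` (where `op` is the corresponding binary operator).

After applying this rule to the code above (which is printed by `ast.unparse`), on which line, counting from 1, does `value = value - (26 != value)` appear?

Transformed code:
value = value - 10
value = p % 35
value = value - (26 != value)
g = g - handle(g)
ix = ix * (p + g)
if ix >= g:
    process(value)
    record(8)

3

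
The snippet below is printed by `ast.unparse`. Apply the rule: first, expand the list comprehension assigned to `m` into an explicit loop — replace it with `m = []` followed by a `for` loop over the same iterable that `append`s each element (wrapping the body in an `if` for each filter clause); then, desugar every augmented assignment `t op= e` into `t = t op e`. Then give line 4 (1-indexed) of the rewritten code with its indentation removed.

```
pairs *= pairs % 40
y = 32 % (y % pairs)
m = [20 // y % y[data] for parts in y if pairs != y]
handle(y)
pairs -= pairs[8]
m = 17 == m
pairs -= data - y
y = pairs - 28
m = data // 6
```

for parts in y:

Transformed code:
pairs = pairs * (pairs % 40)
y = 32 % (y % pairs)
m = []
for parts in y:
    if pairs != y:
        m.append(20 // y % y[data])
handle(y)
pairs = pairs - pairs[8]
m = 17 == m
pairs = pairs - (data - y)
y = pairs - 28
m = data // 6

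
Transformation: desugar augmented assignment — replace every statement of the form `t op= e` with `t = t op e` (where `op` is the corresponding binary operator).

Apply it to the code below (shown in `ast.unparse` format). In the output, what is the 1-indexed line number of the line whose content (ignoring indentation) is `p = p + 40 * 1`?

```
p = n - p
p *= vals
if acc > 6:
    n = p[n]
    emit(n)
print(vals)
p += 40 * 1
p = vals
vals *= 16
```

7

Transformed code:
p = n - p
p = p * vals
if acc > 6:
    n = p[n]
    emit(n)
print(vals)
p = p + 40 * 1
p = vals
vals = vals * 16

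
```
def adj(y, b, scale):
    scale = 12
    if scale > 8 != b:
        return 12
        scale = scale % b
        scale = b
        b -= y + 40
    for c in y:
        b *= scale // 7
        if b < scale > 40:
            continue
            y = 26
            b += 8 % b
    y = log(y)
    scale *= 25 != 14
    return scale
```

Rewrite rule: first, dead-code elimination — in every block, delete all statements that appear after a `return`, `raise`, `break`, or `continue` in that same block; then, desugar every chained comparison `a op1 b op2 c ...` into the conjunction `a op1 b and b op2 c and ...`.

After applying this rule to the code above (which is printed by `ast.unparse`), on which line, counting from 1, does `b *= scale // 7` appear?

Transformed code:
def adj(y, b, scale):
    scale = 12
    if scale > 8 and 8 != b:
        return 12
    for c in y:
        b *= scale // 7
        if b < scale and scale > 40:
            continue
    y = log(y)
    scale *= 25 != 14
    return scale

6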